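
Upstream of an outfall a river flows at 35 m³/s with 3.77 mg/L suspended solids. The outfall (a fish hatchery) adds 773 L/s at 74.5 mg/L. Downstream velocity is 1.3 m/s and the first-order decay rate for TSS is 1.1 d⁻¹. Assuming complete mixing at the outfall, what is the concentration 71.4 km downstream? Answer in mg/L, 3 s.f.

773 L/s = 0.773 m³/s.
After complete mixing, C₀ = (0.773·74.5 + 35·3.77) / 35.77 = 5.298 mg/L.
Travel time t = 7.14e+04 m / 1.3 m/s = 5.492e+04 s = 0.6357 d.
C = 5.298·exp(−1.1·0.6357) = 5.298·0.497 = 2.633 mg/L.

2.63 mg/L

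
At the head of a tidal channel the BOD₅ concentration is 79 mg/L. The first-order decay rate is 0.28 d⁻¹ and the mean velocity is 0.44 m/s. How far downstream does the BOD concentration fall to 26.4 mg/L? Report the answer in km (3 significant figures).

149 km

From C = C₀·e^(−kt), t = ln(C₀/C)/k = ln(79/26.4)/0.28 = 1.096/0.28 = 3.915 d.
Distance = v·t = 0.44 m/s × 3.382e+05 s = 1.488e+05 m = 148.8 km.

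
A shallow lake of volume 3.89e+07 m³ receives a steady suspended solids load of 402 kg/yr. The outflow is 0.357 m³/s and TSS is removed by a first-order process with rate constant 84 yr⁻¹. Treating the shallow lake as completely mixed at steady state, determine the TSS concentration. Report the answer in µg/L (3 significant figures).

Outflow Q = 0.357 m³/s × 3.156e+07 s/yr = 1.127e+07 m³/yr.
Steady-state CSTR mass balance: W = Q·C + k·V·C, so C = W/(Q + kV).
Q + kV = 1.127e+07 + 84·3.89e+07 = 3.279e+09 m³/yr.
C = 402/3.279e+09 = 1.226e-07 kg/m³ = 0.0001226 mg/L = 0.1226 µg/L.

0.123 µg/L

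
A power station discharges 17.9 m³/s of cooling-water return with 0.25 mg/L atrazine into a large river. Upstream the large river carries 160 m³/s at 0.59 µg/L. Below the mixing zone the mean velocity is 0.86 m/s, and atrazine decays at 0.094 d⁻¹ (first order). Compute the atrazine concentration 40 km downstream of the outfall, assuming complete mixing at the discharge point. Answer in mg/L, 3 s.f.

0.59 µg/L = 0.00059 mg/L.
After complete mixing, C₀ = (17.9·0.25 + 160·0.00059) / 177.9 = 0.02569 mg/L.
Travel time t = 4e+04 m / 0.86 m/s = 4.651e+04 s = 0.5383 d.
C = 0.02569·exp(−0.094·0.5383) = 0.02569·0.9507 = 0.02442 mg/L.

0.0244 mg/L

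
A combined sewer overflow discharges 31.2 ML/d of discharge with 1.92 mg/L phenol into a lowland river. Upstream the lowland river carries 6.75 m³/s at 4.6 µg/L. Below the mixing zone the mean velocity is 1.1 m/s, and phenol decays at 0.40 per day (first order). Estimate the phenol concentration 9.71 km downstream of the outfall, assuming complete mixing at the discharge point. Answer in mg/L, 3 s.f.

0.0978 mg/L

31.2 ML/d = 0.3611 m³/s.
4.6 µg/L = 0.0046 mg/L.
After complete mixing, C₀ = (0.3611·1.92 + 6.75·0.0046) / 7.111 = 0.1019 mg/L.
Travel time t = 9710 m / 1.1 m/s = 8827 s = 0.1022 d.
C = 0.1019·exp(−0.40·0.1022) = 0.1019·0.96 = 0.09779 mg/L.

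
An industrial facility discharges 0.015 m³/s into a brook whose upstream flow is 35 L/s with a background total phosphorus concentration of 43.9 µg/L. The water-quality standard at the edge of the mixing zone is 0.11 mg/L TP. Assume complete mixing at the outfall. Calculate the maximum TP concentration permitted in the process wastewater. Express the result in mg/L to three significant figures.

0.264 mg/L

35 L/s = 0.035 m³/s.
43.9 µg/L = 0.0439 mg/L.
Mass balance: 0.11·0.05 = 0.015·Cₑ + 0.035·0.0439.
Cₑ = (0.0055 − 0.001537) / 0.015 = 0.2642 mg/L.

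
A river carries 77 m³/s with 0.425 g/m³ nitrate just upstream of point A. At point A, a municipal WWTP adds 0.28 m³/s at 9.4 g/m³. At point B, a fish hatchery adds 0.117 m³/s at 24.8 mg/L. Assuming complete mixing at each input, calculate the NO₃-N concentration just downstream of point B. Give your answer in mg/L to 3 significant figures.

After input A: C = (77·0.425 + 0.28·9.4) / 77.28 = 0.4575 mg/L.
After input B: C = (77.28·0.4575 + 0.117·24.8) / 77.4 = 0.4943 mg/L.

0.494 mg/L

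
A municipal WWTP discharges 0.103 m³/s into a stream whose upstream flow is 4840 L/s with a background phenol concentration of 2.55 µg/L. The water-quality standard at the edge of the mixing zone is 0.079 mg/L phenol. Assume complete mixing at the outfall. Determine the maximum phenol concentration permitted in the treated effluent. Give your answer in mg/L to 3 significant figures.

3.67 mg/L

4840 L/s = 4.84 m³/s.
2.55 µg/L = 0.00255 mg/L.
Mass balance: 0.079·4.943 = 0.103·Cₑ + 4.84·0.00255.
Cₑ = (0.3905 − 0.01234) / 0.103 = 3.671 mg/L.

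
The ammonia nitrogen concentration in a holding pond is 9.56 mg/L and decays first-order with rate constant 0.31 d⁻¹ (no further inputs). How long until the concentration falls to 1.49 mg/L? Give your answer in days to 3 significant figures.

6.00 d

t = ln(C₀/C)/k = ln(9.56/1.49)/0.31 = 1.859/0.31 = 5.996 d.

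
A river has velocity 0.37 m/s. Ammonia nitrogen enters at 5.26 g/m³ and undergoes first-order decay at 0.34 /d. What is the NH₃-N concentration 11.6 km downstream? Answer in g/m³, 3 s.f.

4.65 g/m³

Travel time t = 11.6 km / 0.37 m/s = 1.16e+04/0.37 = 3.135e+04 s = 0.3629 d.
First-order decay: C = 5.26·exp(−0.34·0.3629) = 5.26·0.8839 = 4.649 g/m³.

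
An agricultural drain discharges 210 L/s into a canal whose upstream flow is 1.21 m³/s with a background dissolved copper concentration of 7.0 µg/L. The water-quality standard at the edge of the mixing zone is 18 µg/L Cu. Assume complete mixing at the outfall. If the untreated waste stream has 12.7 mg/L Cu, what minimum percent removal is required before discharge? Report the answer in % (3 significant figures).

99.4 %

210 L/s = 0.21 m³/s.
7.0 µg/L = 0.007 mg/L.
18 µg/L = 0.018 mg/L.
Mass balance: 0.018·1.42 = 0.21·Cₑ + 1.21·0.007.
Cₑ = (0.02556 − 0.00847) / 0.21 = 0.08138 mg/L.
Required removal = 1 − 0.08138/12.7 = 99.36 %.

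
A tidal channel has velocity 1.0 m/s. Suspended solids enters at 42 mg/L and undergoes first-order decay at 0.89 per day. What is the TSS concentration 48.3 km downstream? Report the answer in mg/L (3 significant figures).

Travel time t = 48.3 km / 1.0 m/s = 4.83e+04/1.0 = 4.83e+04 s = 0.559 d.
First-order decay: C = 42·exp(−0.89·0.559) = 42·0.608 = 25.54 mg/L.

25.5 mg/L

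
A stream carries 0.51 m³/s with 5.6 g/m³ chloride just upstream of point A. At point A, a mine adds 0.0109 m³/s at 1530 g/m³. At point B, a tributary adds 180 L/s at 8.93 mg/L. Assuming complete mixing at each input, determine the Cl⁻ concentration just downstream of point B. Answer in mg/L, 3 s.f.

30.2 mg/L

After input A: C = (0.51·5.6 + 0.0109·1530) / 0.5209 = 37.5 mg/L.
180 L/s = 0.18 m³/s.
After input B: C = (0.5209·37.5 + 0.18·8.93) / 0.7009 = 30.16 mg/L.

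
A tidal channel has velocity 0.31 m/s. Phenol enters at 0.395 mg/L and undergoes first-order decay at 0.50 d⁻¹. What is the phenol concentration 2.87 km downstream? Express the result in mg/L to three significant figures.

0.374 mg/L

Travel time t = 2.87 km / 0.31 m/s = 2870/0.31 = 9258 s = 0.1072 d.
First-order decay: C = 0.395·exp(−0.50·0.1072) = 0.395·0.9478 = 0.3744 mg/L.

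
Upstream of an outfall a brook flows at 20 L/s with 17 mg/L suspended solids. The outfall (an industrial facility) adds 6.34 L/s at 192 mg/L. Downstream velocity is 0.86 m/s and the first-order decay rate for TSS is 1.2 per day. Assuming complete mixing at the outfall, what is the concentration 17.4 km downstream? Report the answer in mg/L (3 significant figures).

44.6 mg/L

6.34 L/s = 0.00634 m³/s.
20 L/s = 0.02 m³/s.
After complete mixing, C₀ = (0.00634·192 + 0.02·17) / 0.02634 = 59.12 mg/L.
Travel time t = 1.74e+04 m / 0.86 m/s = 2.023e+04 s = 0.2342 d.
C = 59.12·exp(−1.2·0.2342) = 59.12·0.755 = 44.64 mg/L.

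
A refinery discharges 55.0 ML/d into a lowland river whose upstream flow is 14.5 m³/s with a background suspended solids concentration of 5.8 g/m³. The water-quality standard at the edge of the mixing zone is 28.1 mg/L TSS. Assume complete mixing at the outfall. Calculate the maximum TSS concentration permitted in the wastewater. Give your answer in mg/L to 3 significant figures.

536 mg/L

55.0 ML/d = 0.6366 m³/s.
Mass balance: 28.1·15.14 = 0.6366·Cₑ + 14.5·5.8.
Cₑ = (425.3 − 84.1) / 0.6366 = 536.1 mg/L.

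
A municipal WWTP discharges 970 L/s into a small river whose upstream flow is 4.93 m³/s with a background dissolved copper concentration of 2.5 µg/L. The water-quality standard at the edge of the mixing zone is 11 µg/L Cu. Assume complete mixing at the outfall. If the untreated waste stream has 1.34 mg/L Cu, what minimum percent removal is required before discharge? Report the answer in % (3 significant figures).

970 L/s = 0.97 m³/s.
2.5 µg/L = 0.0025 mg/L.
11 µg/L = 0.011 mg/L.
Mass balance: 0.011·5.9 = 0.97·Cₑ + 4.93·0.0025.
Cₑ = (0.0649 − 0.01232) / 0.97 = 0.0542 mg/L.
Required removal = 1 − 0.0542/1.34 = 95.96 %.

96.0 %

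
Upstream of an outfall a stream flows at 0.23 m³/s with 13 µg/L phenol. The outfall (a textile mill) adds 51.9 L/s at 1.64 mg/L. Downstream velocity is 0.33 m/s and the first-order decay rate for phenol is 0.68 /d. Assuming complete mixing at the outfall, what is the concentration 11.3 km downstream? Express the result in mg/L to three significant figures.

51.9 L/s = 0.0519 m³/s.
13 µg/L = 0.013 mg/L.
After complete mixing, C₀ = (0.0519·1.64 + 0.23·0.013) / 0.2819 = 0.3125 mg/L.
Travel time t = 1.13e+04 m / 0.33 m/s = 3.424e+04 s = 0.3963 d.
C = 0.3125·exp(−0.68·0.3963) = 0.3125·0.7638 = 0.2387 mg/L.

0.239 mg/L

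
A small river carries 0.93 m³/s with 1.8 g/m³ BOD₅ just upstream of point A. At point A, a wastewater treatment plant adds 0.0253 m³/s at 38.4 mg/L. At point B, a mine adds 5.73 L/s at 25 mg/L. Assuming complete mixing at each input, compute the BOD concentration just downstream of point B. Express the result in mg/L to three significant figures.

2.90 mg/L

After input A: C = (0.93·1.8 + 0.0253·38.4) / 0.9553 = 2.769 mg/L.
5.73 L/s = 0.00573 m³/s.
After input B: C = (0.9553·2.769 + 0.00573·25) / 0.961 = 2.902 mg/L.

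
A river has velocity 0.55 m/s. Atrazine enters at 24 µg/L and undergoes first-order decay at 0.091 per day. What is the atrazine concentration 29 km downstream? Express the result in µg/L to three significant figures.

22.7 µg/L

Travel time t = 29 km / 0.55 m/s = 2.9e+04/0.55 = 5.273e+04 s = 0.6103 d.
First-order decay: C = 24·exp(−0.091·0.6103) = 24·0.946 = 22.7 µg/L.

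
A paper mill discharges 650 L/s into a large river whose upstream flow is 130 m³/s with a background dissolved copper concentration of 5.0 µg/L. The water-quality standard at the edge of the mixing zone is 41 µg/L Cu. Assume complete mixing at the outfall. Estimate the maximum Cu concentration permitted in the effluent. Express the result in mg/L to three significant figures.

7.24 mg/L

650 L/s = 0.65 m³/s.
5.0 µg/L = 0.005 mg/L.
41 µg/L = 0.041 mg/L.
Mass balance: 0.041·130.7 = 0.65·Cₑ + 130·0.005.
Cₑ = (5.357 − 0.65) / 0.65 = 7.241 mg/L.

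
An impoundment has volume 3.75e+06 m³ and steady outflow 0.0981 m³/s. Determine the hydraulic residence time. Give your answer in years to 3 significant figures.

Q = 0.0981 m³/s × 3.156e+07 s/yr = 3.096e+06 m³/yr.
Hydraulic residence time τ = V/Q = 3.75e+06/3.096e+06 = 1.211 yr.

1.21 yr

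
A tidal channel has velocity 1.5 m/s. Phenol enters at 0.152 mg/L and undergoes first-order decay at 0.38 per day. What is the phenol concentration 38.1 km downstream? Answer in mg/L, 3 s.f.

0.136 mg/L

Travel time t = 38.1 km / 1.5 m/s = 3.81e+04/1.5 = 2.54e+04 s = 0.294 d.
First-order decay: C = 0.152·exp(−0.38·0.294) = 0.152·0.8943 = 0.1359 mg/L.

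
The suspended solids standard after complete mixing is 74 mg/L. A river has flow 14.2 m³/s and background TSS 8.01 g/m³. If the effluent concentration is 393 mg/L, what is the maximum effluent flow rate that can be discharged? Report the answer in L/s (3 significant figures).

Mass balance at complete mixing: C_std·(Q_w + Q_r) = Q_w·C_e + Q_r·C_b.
Rearranging, Q_w = Q_r·(C_std − C_b)/(C_e − C_std) = 14.2·(74 − 8.01) / (393 − 74) = 2.937 m³/s.
= 2937 L/s.

2940 L/s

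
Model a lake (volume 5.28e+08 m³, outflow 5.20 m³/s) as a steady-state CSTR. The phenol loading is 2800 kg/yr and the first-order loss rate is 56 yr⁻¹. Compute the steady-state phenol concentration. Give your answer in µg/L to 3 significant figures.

Outflow Q = 5.20 m³/s × 3.156e+07 s/yr = 1.641e+08 m³/yr.
Steady-state CSTR mass balance: W = Q·C + k·V·C, so C = W/(Q + kV).
Q + kV = 1.641e+08 + 56·5.28e+08 = 2.973e+10 m³/yr.
C = 2800/2.973e+10 = 9.417e-08 kg/m³ = 9.417e-05 mg/L = 0.09417 µg/L.

0.0942 µg/L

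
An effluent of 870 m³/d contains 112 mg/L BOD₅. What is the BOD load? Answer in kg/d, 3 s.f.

870 m³/d = 0.01007 m³/s.
Mass flux = Q·C = 0.01007 m³/s × 112 g/m³ = 1.128 g/s.
= 1.128 g/s × 86.4 = 97.44 kg/d.

97.4 kg/d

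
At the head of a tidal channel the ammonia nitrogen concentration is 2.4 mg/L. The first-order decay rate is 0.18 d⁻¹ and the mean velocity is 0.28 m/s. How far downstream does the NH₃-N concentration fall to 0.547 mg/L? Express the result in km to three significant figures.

199 km

From C = C₀·e^(−kt), t = ln(C₀/C)/k = ln(2.4/0.547)/0.18 = 1.479/0.18 = 8.215 d.
Distance = v·t = 0.28 m/s × 7.098e+05 s = 1.987e+05 m = 198.7 km.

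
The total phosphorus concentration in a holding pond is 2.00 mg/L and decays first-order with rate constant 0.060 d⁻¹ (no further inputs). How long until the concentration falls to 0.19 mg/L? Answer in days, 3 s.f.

39.2 d

t = ln(C₀/C)/k = ln(2.00/0.19)/0.060 = 2.354/0.060 = 39.23 d.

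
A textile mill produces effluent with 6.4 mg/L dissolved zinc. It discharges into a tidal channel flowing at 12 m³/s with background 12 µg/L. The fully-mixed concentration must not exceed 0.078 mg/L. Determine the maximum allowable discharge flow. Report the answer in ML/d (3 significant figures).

10.8 ML/d

12 µg/L = 0.012 mg/L.
Mass balance at complete mixing: C_std·(Q_w + Q_r) = Q_w·C_e + Q_r·C_b.
Rearranging, Q_w = Q_r·(C_std − C_b)/(C_e − C_std) = 12·(0.078 − 0.012) / (6.4 − 0.078) = 0.1253 m³/s.
= 10.82 ML/d.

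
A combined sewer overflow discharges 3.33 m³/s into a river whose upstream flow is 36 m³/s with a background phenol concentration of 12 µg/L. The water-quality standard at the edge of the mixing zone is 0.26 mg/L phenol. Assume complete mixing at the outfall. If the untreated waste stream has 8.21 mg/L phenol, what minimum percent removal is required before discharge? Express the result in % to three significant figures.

64.2 %

12 µg/L = 0.012 mg/L.
Mass balance: 0.26·39.33 = 3.33·Cₑ + 36·0.012.
Cₑ = (10.23 − 0.432) / 3.33 = 2.941 mg/L.
Required removal = 1 − 2.941/8.21 = 64.18 %.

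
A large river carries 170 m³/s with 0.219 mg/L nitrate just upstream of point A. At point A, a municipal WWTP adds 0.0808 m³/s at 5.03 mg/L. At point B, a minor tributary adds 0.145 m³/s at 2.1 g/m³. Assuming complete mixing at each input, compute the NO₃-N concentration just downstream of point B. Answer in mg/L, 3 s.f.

0.223 mg/L

After input A: C = (170·0.219 + 0.0808·5.03) / 170.1 = 0.2213 mg/L.
After input B: C = (170.1·0.2213 + 0.145·2.1) / 170.2 = 0.2229 mg/L.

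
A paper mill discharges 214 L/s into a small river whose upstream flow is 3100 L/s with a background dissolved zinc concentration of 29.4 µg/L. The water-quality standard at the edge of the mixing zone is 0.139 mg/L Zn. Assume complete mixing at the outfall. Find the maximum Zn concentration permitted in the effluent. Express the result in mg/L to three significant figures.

1.73 mg/L

214 L/s = 0.214 m³/s.
3100 L/s = 3.1 m³/s.
29.4 µg/L = 0.0294 mg/L.
Mass balance: 0.139·3.314 = 0.214·Cₑ + 3.1·0.0294.
Cₑ = (0.4606 − 0.09114) / 0.214 = 1.727 mg/L.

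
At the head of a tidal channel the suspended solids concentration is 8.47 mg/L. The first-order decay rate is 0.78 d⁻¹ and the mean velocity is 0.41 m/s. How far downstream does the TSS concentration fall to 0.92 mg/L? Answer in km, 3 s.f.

101 km

From C = C₀·e^(−kt), t = ln(C₀/C)/k = ln(8.47/0.92)/0.78 = 2.22/0.78 = 2.846 d.
Distance = v·t = 0.41 m/s × 2.459e+05 s = 1.008e+05 m = 100.8 km.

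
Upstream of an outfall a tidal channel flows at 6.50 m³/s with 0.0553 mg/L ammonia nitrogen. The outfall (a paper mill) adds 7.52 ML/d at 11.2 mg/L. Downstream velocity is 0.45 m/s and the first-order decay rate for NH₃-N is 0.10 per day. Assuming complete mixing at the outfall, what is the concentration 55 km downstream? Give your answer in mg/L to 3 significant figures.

7.52 ML/d = 0.08704 m³/s.
After complete mixing, C₀ = (0.08704·11.2 + 6.5·0.0553) / 6.587 = 0.2026 mg/L.
Travel time t = 5.5e+04 m / 0.45 m/s = 1.222e+05 s = 1.415 d.
C = 0.2026·exp(−0.10·1.415) = 0.2026·0.8681 = 0.1758 mg/L.

0.176 mg/L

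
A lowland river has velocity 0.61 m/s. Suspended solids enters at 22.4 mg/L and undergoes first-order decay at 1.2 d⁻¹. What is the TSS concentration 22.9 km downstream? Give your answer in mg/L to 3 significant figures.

Travel time t = 22.9 km / 0.61 m/s = 2.29e+04/0.61 = 3.754e+04 s = 0.4345 d.
First-order decay: C = 22.4·exp(−1.2·0.4345) = 22.4·0.5937 = 13.3 mg/L.

13.3 mg/L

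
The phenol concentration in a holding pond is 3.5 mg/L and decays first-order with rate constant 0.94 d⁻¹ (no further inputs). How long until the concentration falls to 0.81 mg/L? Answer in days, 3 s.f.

t = ln(C₀/C)/k = ln(3.5/0.81)/0.94 = 1.463/0.94 = 1.557 d.

1.56 d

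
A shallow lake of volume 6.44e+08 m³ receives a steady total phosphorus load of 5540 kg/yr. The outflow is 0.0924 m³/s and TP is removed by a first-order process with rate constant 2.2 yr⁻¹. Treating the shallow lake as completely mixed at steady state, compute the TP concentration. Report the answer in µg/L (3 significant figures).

3.90 µg/L

Outflow Q = 0.0924 m³/s × 3.156e+07 s/yr = 2.916e+06 m³/yr.
Steady-state CSTR mass balance: W = Q·C + k·V·C, so C = W/(Q + kV).
Q + kV = 2.916e+06 + 2.2·6.44e+08 = 1.42e+09 m³/yr.
C = 5540/1.42e+09 = 3.902e-06 kg/m³ = 0.003902 mg/L = 3.902 µg/L.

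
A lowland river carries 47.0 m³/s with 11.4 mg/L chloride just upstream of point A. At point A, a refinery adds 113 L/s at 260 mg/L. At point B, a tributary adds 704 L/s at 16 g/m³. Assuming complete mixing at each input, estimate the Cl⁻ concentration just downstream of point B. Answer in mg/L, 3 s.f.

12.1 mg/L

113 L/s = 0.113 m³/s.
After input A: C = (47·11.4 + 0.113·260) / 47.11 = 12 mg/L.
704 L/s = 0.704 m³/s.
After input B: C = (47.11·12 + 0.704·16) / 47.82 = 12.06 mg/L.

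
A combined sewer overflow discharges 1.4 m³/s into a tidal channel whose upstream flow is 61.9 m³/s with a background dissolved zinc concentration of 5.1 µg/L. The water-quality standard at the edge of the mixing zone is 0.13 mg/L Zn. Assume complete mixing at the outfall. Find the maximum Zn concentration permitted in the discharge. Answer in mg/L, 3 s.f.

5.1 µg/L = 0.0051 mg/L.
Mass balance: 0.13·63.3 = 1.4·Cₑ + 61.9·0.0051.
Cₑ = (8.229 − 0.3157) / 1.4 = 5.652 mg/L.

5.65 mg/L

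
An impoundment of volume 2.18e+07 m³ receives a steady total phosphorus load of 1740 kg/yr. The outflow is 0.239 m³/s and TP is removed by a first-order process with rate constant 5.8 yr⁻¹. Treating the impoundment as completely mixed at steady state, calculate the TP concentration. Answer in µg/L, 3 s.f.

13.0 µg/L

Outflow Q = 0.239 m³/s × 3.156e+07 s/yr = 7.542e+06 m³/yr.
Steady-state CSTR mass balance: W = Q·C + k·V·C, so C = W/(Q + kV).
Q + kV = 7.542e+06 + 5.8·2.18e+07 = 1.34e+08 m³/yr.
C = 1740/1.34e+08 = 1.299e-05 kg/m³ = 0.01299 mg/L = 12.99 µg/L.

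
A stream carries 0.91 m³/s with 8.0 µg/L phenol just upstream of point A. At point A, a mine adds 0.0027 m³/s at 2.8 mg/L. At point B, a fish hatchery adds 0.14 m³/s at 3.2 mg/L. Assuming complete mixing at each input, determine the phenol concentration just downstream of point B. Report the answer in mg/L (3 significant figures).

0.440 mg/L

8.0 µg/L = 0.008 mg/L.
After input A: C = (0.91·0.008 + 0.0027·2.8) / 0.9127 = 0.01626 mg/L.
After input B: C = (0.9127·0.01626 + 0.14·3.2) / 1.053 = 0.4397 mg/L.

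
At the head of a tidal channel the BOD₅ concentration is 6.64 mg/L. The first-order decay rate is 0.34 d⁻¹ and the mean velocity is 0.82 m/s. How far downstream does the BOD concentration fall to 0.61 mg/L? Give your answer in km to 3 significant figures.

497 km

From C = C₀·e^(−kt), t = ln(C₀/C)/k = ln(6.64/0.61)/0.34 = 2.387/0.34 = 7.022 d.
Distance = v·t = 0.82 m/s × 6.067e+05 s = 4.975e+05 m = 497.5 km.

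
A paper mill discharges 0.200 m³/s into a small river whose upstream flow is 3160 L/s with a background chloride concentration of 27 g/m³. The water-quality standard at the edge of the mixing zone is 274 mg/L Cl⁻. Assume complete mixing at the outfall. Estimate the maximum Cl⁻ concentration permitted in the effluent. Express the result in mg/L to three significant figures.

4180 mg/L

3160 L/s = 3.16 m³/s.
Mass balance: 274·3.36 = 0.2·Cₑ + 3.16·27.
Cₑ = (920.6 − 85.32) / 0.2 = 4177 mg/L.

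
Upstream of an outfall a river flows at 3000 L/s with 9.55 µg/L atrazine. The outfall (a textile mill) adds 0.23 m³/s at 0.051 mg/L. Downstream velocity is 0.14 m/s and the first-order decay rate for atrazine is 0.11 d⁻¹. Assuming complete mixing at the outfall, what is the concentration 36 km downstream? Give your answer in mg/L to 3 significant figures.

0.00901 mg/L

3000 L/s = 3 m³/s.
9.55 µg/L = 0.00955 mg/L.
After complete mixing, C₀ = (0.23·0.051 + 3·0.00955) / 3.23 = 0.0125 mg/L.
Travel time t = 3.6e+04 m / 0.14 m/s = 2.571e+05 s = 2.976 d.
C = 0.0125·exp(−0.11·2.976) = 0.0125·0.7208 = 0.009011 mg/L.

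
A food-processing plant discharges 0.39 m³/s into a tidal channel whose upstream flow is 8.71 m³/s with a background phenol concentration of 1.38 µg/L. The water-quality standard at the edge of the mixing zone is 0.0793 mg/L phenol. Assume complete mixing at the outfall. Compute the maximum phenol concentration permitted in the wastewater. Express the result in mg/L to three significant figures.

1.82 mg/L

1.38 µg/L = 0.00138 mg/L.
Mass balance: 0.0793·9.1 = 0.39·Cₑ + 8.71·0.00138.
Cₑ = (0.7216 − 0.01202) / 0.39 = 1.82 mg/L.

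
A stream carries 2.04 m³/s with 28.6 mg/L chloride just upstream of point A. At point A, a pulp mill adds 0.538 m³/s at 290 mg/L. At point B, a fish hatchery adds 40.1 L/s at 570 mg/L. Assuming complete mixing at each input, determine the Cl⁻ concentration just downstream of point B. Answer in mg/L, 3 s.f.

90.6 mg/L

After input A: C = (2.04·28.6 + 0.538·290) / 2.578 = 83.15 mg/L.
40.1 L/s = 0.0401 m³/s.
After input B: C = (2.578·83.15 + 0.0401·570) / 2.618 = 90.61 mg/L.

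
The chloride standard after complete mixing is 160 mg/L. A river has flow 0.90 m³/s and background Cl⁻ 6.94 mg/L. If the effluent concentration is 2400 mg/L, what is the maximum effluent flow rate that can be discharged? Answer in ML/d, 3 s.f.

Mass balance at complete mixing: C_std·(Q_w + Q_r) = Q_w·C_e + Q_r·C_b.
Rearranging, Q_w = Q_r·(C_std − C_b)/(C_e − C_std) = 0.90·(160 − 6.94) / (2400 − 160) = 0.0615 m³/s.
= 5.313 ML/d.

5.31 ML/d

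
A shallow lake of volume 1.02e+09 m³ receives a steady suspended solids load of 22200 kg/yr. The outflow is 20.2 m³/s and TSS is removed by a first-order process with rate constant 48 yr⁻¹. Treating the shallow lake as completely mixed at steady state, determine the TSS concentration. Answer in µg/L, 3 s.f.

0.448 µg/L

Outflow Q = 20.2 m³/s × 3.156e+07 s/yr = 6.375e+08 m³/yr.
Steady-state CSTR mass balance: W = Q·C + k·V·C, so C = W/(Q + kV).
Q + kV = 6.375e+08 + 48·1.02e+09 = 4.96e+10 m³/yr.
C = 22200/4.96e+10 = 4.476e-07 kg/m³ = 0.0004476 mg/L = 0.4476 µg/L.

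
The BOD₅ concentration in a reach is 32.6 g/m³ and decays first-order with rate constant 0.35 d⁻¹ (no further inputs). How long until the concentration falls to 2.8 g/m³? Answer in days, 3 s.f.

t = ln(C₀/C)/k = ln(32.6/2.8)/0.35 = 2.455/0.35 = 7.013 d.

7.01 d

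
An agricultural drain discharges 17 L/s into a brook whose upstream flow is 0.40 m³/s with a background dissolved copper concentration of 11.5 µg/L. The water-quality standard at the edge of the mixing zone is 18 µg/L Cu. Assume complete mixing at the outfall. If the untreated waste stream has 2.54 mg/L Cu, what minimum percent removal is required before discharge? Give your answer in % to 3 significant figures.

17 L/s = 0.017 m³/s.
11.5 µg/L = 0.0115 mg/L.
18 µg/L = 0.018 mg/L.
Mass balance: 0.018·0.417 = 0.017·Cₑ + 0.4·0.0115.
Cₑ = (0.007506 − 0.0046) / 0.017 = 0.1709 mg/L.
Required removal = 1 − 0.1709/2.54 = 93.27 %.

93.3 %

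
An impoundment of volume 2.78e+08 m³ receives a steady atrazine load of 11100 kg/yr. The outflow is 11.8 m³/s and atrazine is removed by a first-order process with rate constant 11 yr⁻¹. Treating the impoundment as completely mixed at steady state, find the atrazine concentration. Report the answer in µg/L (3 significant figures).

3.24 µg/L

Outflow Q = 11.8 m³/s × 3.156e+07 s/yr = 3.724e+08 m³/yr.
Steady-state CSTR mass balance: W = Q·C + k·V·C, so C = W/(Q + kV).
Q + kV = 3.724e+08 + 11·2.78e+08 = 3.43e+09 m³/yr.
C = 11100/3.43e+09 = 3.236e-06 kg/m³ = 0.003236 mg/L = 3.236 µg/L.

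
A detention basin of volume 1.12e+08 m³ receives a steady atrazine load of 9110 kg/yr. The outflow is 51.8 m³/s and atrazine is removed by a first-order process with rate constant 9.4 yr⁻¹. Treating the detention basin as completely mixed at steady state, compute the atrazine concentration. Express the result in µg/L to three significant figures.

3.39 µg/L

Outflow Q = 51.8 m³/s × 3.156e+07 s/yr = 1.635e+09 m³/yr.
Steady-state CSTR mass balance: W = Q·C + k·V·C, so C = W/(Q + kV).
Q + kV = 1.635e+09 + 9.4·1.12e+08 = 2.687e+09 m³/yr.
C = 9110/2.687e+09 = 3.39e-06 kg/m³ = 0.00339 mg/L = 3.39 µg/L.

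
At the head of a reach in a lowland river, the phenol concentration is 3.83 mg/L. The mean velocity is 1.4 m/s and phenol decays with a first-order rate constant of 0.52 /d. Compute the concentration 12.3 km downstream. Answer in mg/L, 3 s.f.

Travel time t = 12.3 km / 1.4 m/s = 1.23e+04/1.4 = 8786 s = 0.1017 d.
First-order decay: C = 3.83·exp(−0.52·0.1017) = 3.83·0.9485 = 3.633 mg/L.

3.63 mg/L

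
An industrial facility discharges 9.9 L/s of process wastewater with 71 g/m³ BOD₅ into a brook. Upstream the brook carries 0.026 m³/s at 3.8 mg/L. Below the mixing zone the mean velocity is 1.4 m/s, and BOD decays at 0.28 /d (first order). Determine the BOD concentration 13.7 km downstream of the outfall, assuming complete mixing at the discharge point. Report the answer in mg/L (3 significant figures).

21.6 mg/L

9.9 L/s = 0.0099 m³/s.
After complete mixing, C₀ = (0.0099·71 + 0.026·3.8) / 0.0359 = 22.33 mg/L.
Travel time t = 1.37e+04 m / 1.4 m/s = 9786 s = 0.1133 d.
C = 22.33·exp(−0.28·0.1133) = 22.33·0.9688 = 21.63 mg/L.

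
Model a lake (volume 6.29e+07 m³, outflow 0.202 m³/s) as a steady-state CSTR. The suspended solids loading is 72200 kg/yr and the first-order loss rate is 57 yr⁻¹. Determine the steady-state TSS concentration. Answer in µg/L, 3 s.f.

20.1 µg/L

Outflow Q = 0.202 m³/s × 3.156e+07 s/yr = 6.375e+06 m³/yr.
Steady-state CSTR mass balance: W = Q·C + k·V·C, so C = W/(Q + kV).
Q + kV = 6.375e+06 + 57·6.29e+07 = 3.592e+09 m³/yr.
C = 72200/3.592e+09 = 2.01e-05 kg/m³ = 0.0201 mg/L = 20.1 µg/L.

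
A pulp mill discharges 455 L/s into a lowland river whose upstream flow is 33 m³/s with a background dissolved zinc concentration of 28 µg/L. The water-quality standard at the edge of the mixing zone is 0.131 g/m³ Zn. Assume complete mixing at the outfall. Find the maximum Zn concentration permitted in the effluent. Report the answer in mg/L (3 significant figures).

7.60 mg/L

455 L/s = 0.455 m³/s.
28 µg/L = 0.028 mg/L.
Mass balance: 0.131·33.45 = 0.455·Cₑ + 33·0.028.
Cₑ = (4.383 − 0.924) / 0.455 = 7.601 mg/L.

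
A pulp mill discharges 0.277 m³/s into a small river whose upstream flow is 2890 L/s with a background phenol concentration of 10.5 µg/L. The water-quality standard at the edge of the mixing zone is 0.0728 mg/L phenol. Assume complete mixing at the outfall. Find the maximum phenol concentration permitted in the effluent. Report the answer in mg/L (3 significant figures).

0.723 mg/L

2890 L/s = 2.89 m³/s.
10.5 µg/L = 0.0105 mg/L.
Mass balance: 0.0728·3.167 = 0.277·Cₑ + 2.89·0.0105.
Cₑ = (0.2306 − 0.03035) / 0.277 = 0.7228 mg/L.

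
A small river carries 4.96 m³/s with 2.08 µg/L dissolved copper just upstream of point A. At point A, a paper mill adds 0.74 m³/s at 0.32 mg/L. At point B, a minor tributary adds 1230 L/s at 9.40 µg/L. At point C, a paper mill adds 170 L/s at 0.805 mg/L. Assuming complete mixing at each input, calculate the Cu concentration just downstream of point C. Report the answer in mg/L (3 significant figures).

0.0557 mg/L

2.08 µg/L = 0.00208 mg/L.
After input A: C = (4.96·0.00208 + 0.74·0.32) / 5.7 = 0.04335 mg/L.
1230 L/s = 1.23 m³/s.
9.40 µg/L = 0.0094 mg/L.
After input B: C = (5.7·0.04335 + 1.23·0.0094) / 6.93 = 0.03733 mg/L.
170 L/s = 0.17 m³/s.
After input C: C = (6.93·0.03733 + 0.17·0.805) / 7.1 = 0.05571 mg/L.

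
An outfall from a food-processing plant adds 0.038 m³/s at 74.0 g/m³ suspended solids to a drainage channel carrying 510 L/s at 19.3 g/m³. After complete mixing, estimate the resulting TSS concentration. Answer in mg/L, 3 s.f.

510 L/s = 0.51 m³/s.
Conservation of mass across the mixing zone: C = (0.038·74 + 0.51·19.3) / (0.038 + 0.51) = 12.65/0.548 = 23.09 mg/L.

23.1 mg/L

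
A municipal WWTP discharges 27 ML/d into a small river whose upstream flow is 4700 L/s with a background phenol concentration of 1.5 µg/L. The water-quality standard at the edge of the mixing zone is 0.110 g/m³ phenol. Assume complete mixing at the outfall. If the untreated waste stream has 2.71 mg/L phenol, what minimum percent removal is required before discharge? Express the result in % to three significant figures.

35.7 %

27 ML/d = 0.3125 m³/s.
4700 L/s = 4.7 m³/s.
1.5 µg/L = 0.0015 mg/L.
Mass balance: 0.11·5.013 = 0.3125·Cₑ + 4.7·0.0015.
Cₑ = (0.5514 − 0.00705) / 0.3125 = 1.742 mg/L.
Required removal = 1 − 1.742/2.71 = 35.73 %.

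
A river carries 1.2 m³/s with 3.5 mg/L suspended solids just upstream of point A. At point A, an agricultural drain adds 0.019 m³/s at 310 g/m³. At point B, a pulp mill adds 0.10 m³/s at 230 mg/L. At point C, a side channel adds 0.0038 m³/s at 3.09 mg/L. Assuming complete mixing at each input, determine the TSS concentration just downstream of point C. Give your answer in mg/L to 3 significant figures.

25.0 mg/L

After input A: C = (1.2·3.5 + 0.019·310) / 1.219 = 8.277 mg/L.
After input B: C = (1.219·8.277 + 0.1·230) / 1.319 = 25.09 mg/L.
After input C: C = (1.319·25.09 + 0.0038·3.09) / 1.323 = 25.02 mg/L.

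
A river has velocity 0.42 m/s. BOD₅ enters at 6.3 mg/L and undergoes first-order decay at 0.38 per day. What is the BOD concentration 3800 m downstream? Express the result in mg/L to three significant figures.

6.05 mg/L

Travel time t = 3800 m / 0.42 m/s = 3800/0.42 = 9048 s = 0.1047 d.
First-order decay: C = 6.3·exp(−0.38·0.1047) = 6.3·0.961 = 6.054 mg/L.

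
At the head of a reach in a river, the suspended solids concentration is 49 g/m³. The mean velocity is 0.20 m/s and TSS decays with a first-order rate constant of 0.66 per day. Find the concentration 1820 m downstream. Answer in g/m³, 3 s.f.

Travel time t = 1820 m / 0.20 m/s = 1820/0.20 = 9100 s = 0.1053 d.
First-order decay: C = 49·exp(−0.66·0.1053) = 49·0.9328 = 45.71 g/m³.

45.7 g/m³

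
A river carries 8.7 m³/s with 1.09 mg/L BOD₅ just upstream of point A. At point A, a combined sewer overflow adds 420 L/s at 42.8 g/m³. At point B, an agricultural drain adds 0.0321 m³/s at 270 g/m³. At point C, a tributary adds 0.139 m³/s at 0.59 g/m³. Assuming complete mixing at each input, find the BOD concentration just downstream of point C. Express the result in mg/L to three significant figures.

3.90 mg/L

420 L/s = 0.42 m³/s.
After input A: C = (8.7·1.09 + 0.42·42.8) / 9.12 = 3.011 mg/L.
After input B: C = (9.12·3.011 + 0.0321·270) / 9.152 = 3.947 mg/L.
After input C: C = (9.152·3.947 + 0.139·0.59) / 9.291 = 3.897 mg/L.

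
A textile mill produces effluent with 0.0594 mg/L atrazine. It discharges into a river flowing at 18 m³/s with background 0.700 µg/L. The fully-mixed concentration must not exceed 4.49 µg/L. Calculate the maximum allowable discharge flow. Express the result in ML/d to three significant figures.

0.700 µg/L = 0.0007 mg/L.
4.49 µg/L = 0.00449 mg/L.
Mass balance at complete mixing: C_std·(Q_w + Q_r) = Q_w·C_e + Q_r·C_b.
Rearranging, Q_w = Q_r·(C_std − C_b)/(C_e − C_std) = 18·(0.00449 − 0.0007) / (0.0594 − 0.00449) = 1.242 m³/s.
= 107.3 ML/d.

107 ML/d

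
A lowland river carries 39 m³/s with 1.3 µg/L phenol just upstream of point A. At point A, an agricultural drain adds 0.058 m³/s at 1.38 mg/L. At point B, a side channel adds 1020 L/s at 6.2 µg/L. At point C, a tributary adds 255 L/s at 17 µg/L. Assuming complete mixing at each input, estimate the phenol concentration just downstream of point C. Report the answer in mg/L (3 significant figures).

0.00351 mg/L

1.3 µg/L = 0.0013 mg/L.
After input A: C = (39·0.0013 + 0.058·1.38) / 39.06 = 0.003347 mg/L.
1020 L/s = 1.02 m³/s.
6.2 µg/L = 0.0062 mg/L.
After input B: C = (39.06·0.003347 + 1.02·0.0062) / 40.08 = 0.00342 mg/L.
255 L/s = 0.255 m³/s.
17 µg/L = 0.017 mg/L.
After input C: C = (40.08·0.00342 + 0.255·0.017) / 40.33 = 0.003506 mg/L.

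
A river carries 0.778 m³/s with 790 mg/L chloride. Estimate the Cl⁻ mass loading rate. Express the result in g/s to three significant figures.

Mass flux = Q·C = 0.778 m³/s × 790 g/m³ = 614.6 g/s.

615 g/s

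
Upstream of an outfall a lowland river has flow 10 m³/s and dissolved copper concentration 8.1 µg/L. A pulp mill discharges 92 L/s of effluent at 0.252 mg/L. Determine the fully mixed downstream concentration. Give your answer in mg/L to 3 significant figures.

92 L/s = 0.092 m³/s.
8.1 µg/L = 0.0081 mg/L.
By mass balance at complete mixing, C = (0.092·0.252 + 10·0.0081) / (0.092 + 10) = 0.1042/10.09 = 0.01032 mg/L.

0.0103 mg/L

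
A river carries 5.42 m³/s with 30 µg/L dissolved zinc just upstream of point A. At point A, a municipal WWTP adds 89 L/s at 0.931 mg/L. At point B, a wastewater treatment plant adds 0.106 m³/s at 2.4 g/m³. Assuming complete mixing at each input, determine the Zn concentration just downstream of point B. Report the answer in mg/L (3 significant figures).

30 µg/L = 0.03 mg/L.
89 L/s = 0.089 m³/s.
After input A: C = (5.42·0.03 + 0.089·0.931) / 5.509 = 0.04456 mg/L.
After input B: C = (5.509·0.04456 + 0.106·2.4) / 5.615 = 0.08902 mg/L.

0.0890 mg/L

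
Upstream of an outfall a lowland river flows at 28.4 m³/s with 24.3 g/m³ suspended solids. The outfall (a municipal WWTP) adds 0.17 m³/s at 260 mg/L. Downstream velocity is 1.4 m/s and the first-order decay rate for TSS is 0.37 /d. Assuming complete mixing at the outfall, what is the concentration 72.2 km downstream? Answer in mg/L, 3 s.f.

After complete mixing, C₀ = (0.17·260 + 28.4·24.3) / 28.57 = 25.7 mg/L.
Travel time t = 7.22e+04 m / 1.4 m/s = 5.157e+04 s = 0.5969 d.
C = 25.7·exp(−0.37·0.5969) = 25.7·0.8018 = 20.61 mg/L.

20.6 mg/L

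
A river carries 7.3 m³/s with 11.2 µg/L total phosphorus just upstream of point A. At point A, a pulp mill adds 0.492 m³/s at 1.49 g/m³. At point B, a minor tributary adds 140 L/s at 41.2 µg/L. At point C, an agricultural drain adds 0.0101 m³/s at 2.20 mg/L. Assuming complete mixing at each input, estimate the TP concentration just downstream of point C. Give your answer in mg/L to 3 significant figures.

0.106 mg/L

11.2 µg/L = 0.0112 mg/L.
After input A: C = (7.3·0.0112 + 0.492·1.49) / 7.792 = 0.1046 mg/L.
140 L/s = 0.14 m³/s.
41.2 µg/L = 0.0412 mg/L.
After input B: C = (7.792·0.1046 + 0.14·0.0412) / 7.932 = 0.1035 mg/L.
After input C: C = (7.932·0.1035 + 0.0101·2.2) / 7.942 = 0.1061 mg/L.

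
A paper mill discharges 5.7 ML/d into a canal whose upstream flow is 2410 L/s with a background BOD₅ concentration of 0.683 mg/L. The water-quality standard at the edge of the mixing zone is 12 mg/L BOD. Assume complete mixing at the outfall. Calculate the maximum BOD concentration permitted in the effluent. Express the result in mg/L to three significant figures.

425 mg/L

5.7 ML/d = 0.06597 m³/s.
2410 L/s = 2.41 m³/s.
Mass balance: 12·2.476 = 0.06597·Cₑ + 2.41·0.683.
Cₑ = (29.71 − 1.646) / 0.06597 = 425.4 mg/L.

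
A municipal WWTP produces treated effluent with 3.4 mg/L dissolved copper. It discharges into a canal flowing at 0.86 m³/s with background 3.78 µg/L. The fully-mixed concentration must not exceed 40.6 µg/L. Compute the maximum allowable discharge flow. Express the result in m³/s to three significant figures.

3.78 µg/L = 0.00378 mg/L.
40.6 µg/L = 0.0406 mg/L.
Mass balance at complete mixing: C_std·(Q_w + Q_r) = Q_w·C_e + Q_r·C_b.
Rearranging, Q_w = Q_r·(C_std − C_b)/(C_e − C_std) = 0.86·(0.0406 − 0.00378) / (3.4 − 0.0406) = 0.009426 m³/s.

0.00943 m³/s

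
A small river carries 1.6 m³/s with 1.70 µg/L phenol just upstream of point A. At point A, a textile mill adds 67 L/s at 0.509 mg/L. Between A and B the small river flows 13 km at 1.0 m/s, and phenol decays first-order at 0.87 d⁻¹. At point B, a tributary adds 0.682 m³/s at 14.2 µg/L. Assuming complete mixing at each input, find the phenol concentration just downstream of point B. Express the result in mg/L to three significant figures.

0.0179 mg/L

1.70 µg/L = 0.0017 mg/L.
67 L/s = 0.067 m³/s.
After input A: C = (1.6·0.0017 + 0.067·0.509) / 1.667 = 0.02209 mg/L.
Over the 13 km reach to input B (t = 1.3e+04 s = 0.1505 d), decay gives C = 0.02209·exp(−0.87·0.1505) = 0.01938 mg/L.
14.2 µg/L = 0.0142 mg/L.
After input B: C = (1.667·0.01938 + 0.682·0.0142) / 2.349 = 0.01788 mg/L.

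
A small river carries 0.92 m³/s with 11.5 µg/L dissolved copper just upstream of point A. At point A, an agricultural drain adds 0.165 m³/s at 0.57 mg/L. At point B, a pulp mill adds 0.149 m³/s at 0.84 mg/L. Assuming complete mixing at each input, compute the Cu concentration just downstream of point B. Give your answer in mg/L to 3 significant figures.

0.186 mg/L

11.5 µg/L = 0.0115 mg/L.
After input A: C = (0.92·0.0115 + 0.165·0.57) / 1.085 = 0.09643 mg/L.
After input B: C = (1.085·0.09643 + 0.149·0.84) / 1.234 = 0.1862 mg/L.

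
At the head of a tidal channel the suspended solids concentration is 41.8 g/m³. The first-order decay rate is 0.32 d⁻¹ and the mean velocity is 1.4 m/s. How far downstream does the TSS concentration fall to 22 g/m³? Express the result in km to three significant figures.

243 km

From C = C₀·e^(−kt), t = ln(C₀/C)/k = ln(41.8/22)/0.32 = 0.6419/0.32 = 2.006 d.
Distance = v·t = 1.4 m/s × 1.733e+05 s = 2.426e+05 m = 242.6 km.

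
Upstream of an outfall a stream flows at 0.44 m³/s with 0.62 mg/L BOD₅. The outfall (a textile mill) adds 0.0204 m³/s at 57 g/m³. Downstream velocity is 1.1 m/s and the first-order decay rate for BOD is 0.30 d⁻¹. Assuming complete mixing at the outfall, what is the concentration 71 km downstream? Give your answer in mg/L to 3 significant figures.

2.49 mg/L

After complete mixing, C₀ = (0.0204·57 + 0.44·0.62) / 0.4604 = 3.118 mg/L.
Travel time t = 7.1e+04 m / 1.1 m/s = 6.455e+04 s = 0.7471 d.
C = 3.118·exp(−0.30·0.7471) = 3.118·0.7992 = 2.492 mg/L.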